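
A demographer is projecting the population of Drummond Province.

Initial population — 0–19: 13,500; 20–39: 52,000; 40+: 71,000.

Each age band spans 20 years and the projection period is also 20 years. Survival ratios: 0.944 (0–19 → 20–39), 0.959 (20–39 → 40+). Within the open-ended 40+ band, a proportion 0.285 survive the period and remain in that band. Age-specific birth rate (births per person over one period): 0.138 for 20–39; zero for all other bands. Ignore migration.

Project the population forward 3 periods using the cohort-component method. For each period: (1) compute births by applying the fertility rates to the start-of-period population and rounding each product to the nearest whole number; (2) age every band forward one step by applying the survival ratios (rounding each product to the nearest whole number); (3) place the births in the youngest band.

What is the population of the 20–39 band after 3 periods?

Period 1.
Births: 52000 × 0.138 = 7176
20–39: 13500 × 0.944 = 12744
40+: 52000 × 0.959 + 71000 × 0.285 = 49868 + 20235 = 70103
Population now: 0–19=7176, 20–39=12744, 40+=70103
Period 2.
Births: 12744 × 0.138 = 1759
20–39: 7176 × 0.944 = 6774
40+: 12744 × 0.959 + 70103 × 0.285 = 12221 + 19979 = 32200
Population now: 0–19=1759, 20–39=6774, 40+=32200
Period 3.
Births: 6774 × 0.138 = 935
20–39: 1759 × 0.944 = 1660
40+: 6774 × 0.959 + 32200 × 0.285 = 6496 + 9177 = 15673
Population now: 0–19=935, 20–39=1660, 40+=15673

1660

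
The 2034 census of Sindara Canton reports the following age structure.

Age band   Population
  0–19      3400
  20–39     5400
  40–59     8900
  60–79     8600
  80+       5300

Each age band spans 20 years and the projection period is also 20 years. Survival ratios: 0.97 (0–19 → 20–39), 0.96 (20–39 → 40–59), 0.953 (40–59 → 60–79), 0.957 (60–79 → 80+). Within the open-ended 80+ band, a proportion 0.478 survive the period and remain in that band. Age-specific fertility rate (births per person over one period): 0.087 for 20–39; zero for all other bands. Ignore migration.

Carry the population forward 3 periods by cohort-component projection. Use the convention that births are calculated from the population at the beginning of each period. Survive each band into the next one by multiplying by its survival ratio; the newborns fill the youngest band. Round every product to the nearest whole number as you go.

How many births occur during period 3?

(Groups numbered youngest = 1 to oldest = 5.)
Period 1.
Births: 5400 × 0.087 = 470
Group 2: 3400 × 0.97 = 3298
Group 3: 5400 × 0.96 = 5184
Group 4: 8900 × 0.953 = 8482
Group 5: 8600 × 0.957 + 5300 × 0.478 = 8230 + 2533 = 10763
→ [470, 3298, 5184, 8482, 10763]
Period 2.
Births: 3298 × 0.087 = 287
Group 2: 470 × 0.97 = 456
Group 3: 3298 × 0.96 = 3166
Group 4: 5184 × 0.953 = 4940
Group 5: 8482 × 0.957 + 10763 × 0.478 = 8117 + 5145 = 13262
→ [287, 456, 3166, 4940, 13262]
Period 3.
Births: 456 × 0.087 = 40
Group 2: 287 × 0.97 = 278
Group 3: 456 × 0.96 = 438
Group 4: 3166 × 0.953 = 3017
Group 5: 4940 × 0.957 + 13262 × 0.478 = 4728 + 6339 = 11067
→ [40, 278, 438, 3017, 11067]

40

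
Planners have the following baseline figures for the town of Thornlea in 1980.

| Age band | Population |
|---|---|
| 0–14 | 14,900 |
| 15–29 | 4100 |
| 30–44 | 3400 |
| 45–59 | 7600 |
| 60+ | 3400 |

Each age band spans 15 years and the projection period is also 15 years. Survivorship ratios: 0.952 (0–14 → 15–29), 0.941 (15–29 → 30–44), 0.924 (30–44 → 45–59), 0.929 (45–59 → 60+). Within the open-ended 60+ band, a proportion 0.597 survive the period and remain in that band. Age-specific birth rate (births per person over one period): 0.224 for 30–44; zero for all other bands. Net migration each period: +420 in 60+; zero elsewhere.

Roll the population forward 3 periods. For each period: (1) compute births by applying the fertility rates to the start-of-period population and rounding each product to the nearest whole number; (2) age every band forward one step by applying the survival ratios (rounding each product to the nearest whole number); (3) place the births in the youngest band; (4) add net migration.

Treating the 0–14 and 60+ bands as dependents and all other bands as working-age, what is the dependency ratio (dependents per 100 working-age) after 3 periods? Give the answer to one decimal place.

87.5

After projecting period 1:
Births: 3400 × 0.224 = 762
15–29: 14900 × 0.952 = 14185
30–44: 4100 × 0.941 = 3858
45–59: 3400 × 0.924 = 3142
60+: 7600 × 0.929 + 3400 × 0.597 = 7060 + 2030 = 9090
Net migration: 60+ + 420 → 9510
Population now: 0–14=762, 15–29=14185, 30–44=3858, 45–59=3142, 60+=9510
After projecting period 2:
Births: 3858 × 0.224 = 864
15–29: 762 × 0.952 = 725
30–44: 14185 × 0.941 = 13348
45–59: 3858 × 0.924 = 3565
60+: 3142 × 0.929 + 9510 × 0.597 = 2919 + 5677 = 8596
Net migration: 60+ + 420 → 9016
Population now: 0–14=864, 15–29=725, 30–44=13348, 45–59=3565, 60+=9016
After projecting period 3:
Births: 13348 × 0.224 = 2990
15–29: 864 × 0.952 = 823
30–44: 725 × 0.941 = 682
45–59: 13348 × 0.924 = 12334
60+: 3565 × 0.929 + 9016 × 0.597 = 3312 + 5383 = 8695
Net migration: 60+ + 420 → 9115
Population now: 0–14=2990, 15–29=823, 30–44=682, 45–59=12334, 60+=9115
Dependents (band 0–14 + band 60+) = 2990 + 9115 = 12105; working-age = 13839; ratio = 12105/13839 × 100 = 87.5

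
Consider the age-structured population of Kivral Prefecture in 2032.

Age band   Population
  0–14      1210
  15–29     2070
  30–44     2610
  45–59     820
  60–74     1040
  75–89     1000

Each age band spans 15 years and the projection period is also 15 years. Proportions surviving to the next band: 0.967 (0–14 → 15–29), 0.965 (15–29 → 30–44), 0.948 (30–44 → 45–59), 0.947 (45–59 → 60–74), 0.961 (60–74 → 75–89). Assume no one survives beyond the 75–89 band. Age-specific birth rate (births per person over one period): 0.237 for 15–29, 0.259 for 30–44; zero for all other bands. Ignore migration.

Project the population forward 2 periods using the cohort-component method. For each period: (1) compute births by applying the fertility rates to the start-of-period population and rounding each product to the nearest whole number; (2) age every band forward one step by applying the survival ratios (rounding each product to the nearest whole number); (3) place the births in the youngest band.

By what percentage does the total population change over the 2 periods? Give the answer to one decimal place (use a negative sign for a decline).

-8.2

Let band 1 be 0–14 through band 6 = 75–89.
Period 1.
Births: 2070 * 0.237 = 491  |  2610 * 0.259 = 676 ⇒ total 1167
Band 2: 1210 * 0.967 = 1170
Band 3: 2070 * 0.965 = 1998
Band 4: 2610 * 0.948 = 2474
Band 5: 820 * 0.947 = 777
Band 6: 1040 * 0.961 = 999
Giving 1167 / 1170 / 1998 / 2474 / 777 / 999.
Period 2.
Births: 1170 * 0.237 = 277  |  1998 * 0.259 = 517 ⇒ total 794
Band 2: 1167 * 0.967 = 1128
Band 3: 1170 * 0.965 = 1129
Band 4: 1998 * 0.948 = 1894
Band 5: 2474 * 0.947 = 2343
Band 6: 777 * 0.961 = 747
Giving 794 / 1128 / 1129 / 1894 / 2343 / 747.
Total: 8750 → 8035; change = -715; percentage change = -8.2%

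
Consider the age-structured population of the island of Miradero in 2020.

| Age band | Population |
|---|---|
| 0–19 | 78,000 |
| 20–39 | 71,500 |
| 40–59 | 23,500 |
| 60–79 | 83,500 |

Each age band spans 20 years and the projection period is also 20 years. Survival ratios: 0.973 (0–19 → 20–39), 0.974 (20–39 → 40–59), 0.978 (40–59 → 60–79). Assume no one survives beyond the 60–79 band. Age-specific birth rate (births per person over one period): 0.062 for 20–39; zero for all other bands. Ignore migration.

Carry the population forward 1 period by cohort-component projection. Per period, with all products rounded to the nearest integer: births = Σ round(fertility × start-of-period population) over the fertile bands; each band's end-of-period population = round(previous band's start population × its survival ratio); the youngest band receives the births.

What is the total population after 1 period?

— Period 1 —
Births: 71500 * 0.062 = 4433
20–39: 78000 * 0.973 = 75894
40–59: 71500 * 0.974 = 69641
60–79: 23500 * 0.978 = 22983
End of period: [4433, 75894, 69641, 22983]
Total after period 1: 4433 + 75894 + 69641 + 22983 = 172951

172951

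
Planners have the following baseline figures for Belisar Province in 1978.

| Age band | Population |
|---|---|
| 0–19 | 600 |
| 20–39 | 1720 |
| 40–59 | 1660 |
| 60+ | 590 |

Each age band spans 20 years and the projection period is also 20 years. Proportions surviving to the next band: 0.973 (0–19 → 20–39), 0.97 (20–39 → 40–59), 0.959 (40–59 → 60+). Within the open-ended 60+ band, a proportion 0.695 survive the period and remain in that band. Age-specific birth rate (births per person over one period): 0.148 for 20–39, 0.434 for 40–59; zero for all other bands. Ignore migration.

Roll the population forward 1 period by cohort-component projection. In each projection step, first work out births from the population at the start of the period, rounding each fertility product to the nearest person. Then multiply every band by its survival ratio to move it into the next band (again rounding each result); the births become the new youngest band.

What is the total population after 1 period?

5229

Period 1:
Births: 1720 × 0.148 = 255  |  1660 × 0.434 = 720 — total 975
20–39: 600 × 0.973 = 584
40–59: 1720 × 0.97 = 1668
60+: 1660 × 0.959 + 590 × 0.695 = 1592 + 410 = 2002
Population now: 0–19=975, 20–39=584, 40–59=1668, 60+=2002
Total after period 1: 975 + 584 + 1668 + 2002 = 5229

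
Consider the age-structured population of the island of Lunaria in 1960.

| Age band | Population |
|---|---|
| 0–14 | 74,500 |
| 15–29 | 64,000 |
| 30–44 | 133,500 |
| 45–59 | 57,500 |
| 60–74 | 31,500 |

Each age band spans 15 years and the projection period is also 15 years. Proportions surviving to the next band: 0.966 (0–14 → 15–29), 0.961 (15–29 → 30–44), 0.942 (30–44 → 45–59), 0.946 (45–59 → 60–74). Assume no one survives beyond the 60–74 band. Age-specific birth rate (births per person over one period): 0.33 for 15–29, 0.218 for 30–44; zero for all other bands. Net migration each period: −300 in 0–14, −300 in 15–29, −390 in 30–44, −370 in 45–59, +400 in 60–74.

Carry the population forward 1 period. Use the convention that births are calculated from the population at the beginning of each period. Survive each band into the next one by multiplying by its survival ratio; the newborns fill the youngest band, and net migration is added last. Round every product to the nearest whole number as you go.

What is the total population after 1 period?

362886

Numbering the groups 1..5 from youngest to oldest:
— Period 1 —
Births: 64000 × 0.33 = 21120 ; 133500 × 0.218 = 29103 — total 50223
Group 2: 74500 × 0.966 = 71967
Group 3: 64000 × 0.961 = 61504
Group 4: 133500 × 0.942 = 125757
Group 5: 57500 × 0.946 = 54395
Net migration: Group 1 − 300 → 49923; Group 2 − 300 → 71667; Group 3 − 390 → 61114; Group 4 − 370 → 125387; Group 5 + 400 → 54795
End of period: [49923, 71667, 61114, 125387, 54795]
Total after period 1: 49923 + 71667 + 61114 + 125387 + 54795 = 362886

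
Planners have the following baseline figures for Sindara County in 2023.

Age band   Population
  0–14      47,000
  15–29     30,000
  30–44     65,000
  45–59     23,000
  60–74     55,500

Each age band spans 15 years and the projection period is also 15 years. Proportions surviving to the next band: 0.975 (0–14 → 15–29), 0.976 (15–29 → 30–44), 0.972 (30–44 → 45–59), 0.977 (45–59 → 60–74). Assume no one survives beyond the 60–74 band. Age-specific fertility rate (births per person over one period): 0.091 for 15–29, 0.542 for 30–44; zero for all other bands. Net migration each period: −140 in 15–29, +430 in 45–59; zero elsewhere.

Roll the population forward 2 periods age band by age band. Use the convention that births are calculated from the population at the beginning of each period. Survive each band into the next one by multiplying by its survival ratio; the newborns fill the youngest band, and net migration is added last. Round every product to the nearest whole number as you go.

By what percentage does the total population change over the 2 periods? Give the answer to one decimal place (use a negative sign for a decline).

— Period 1 —
Births: 30000 * 0.091 = 2730 ; 65000 * 0.542 = 35230 → 37960
15–29: 47000 * 0.975 = 45825
30–44: 30000 * 0.976 = 29280
45–59: 65000 * 0.972 = 63180
60–74: 23000 * 0.977 = 22471
Net migration: 15–29 − 140 → 45685; 45–59 + 430 → 63610
Giving 37960 / 45685 / 29280 / 63610 / 22471.
— Period 2 —
Births: 45685 * 0.091 = 4157 ; 29280 * 0.542 = 15870 → 20027
15–29: 37960 * 0.975 = 37011
30–44: 45685 * 0.976 = 44589
45–59: 29280 * 0.972 = 28460
60–74: 63610 * 0.977 = 62147
Net migration: 15–29 − 140 → 36871; 45–59 + 430 → 28890
Giving 20027 / 36871 / 44589 / 28890 / 62147.
Total: 220500 → 192524; change = -27976; percentage change = -12.7%

-12.7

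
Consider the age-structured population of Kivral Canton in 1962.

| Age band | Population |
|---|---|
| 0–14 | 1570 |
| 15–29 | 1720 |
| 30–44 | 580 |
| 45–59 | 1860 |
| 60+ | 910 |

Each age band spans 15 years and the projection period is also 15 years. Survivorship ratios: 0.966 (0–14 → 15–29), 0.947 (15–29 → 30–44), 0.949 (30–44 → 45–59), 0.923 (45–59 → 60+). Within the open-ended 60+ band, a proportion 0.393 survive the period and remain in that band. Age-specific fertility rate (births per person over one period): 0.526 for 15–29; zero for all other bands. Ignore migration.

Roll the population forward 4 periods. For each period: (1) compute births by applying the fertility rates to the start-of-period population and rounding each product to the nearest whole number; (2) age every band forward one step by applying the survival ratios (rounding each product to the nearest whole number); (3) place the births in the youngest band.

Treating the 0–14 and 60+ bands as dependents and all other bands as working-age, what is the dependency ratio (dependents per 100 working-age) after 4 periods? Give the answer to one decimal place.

[period 1]
Births: 1720 × 0.526 = 905
15–29: 1570 × 0.966 = 1517
30–44: 1720 × 0.947 = 1629
45–59: 580 × 0.949 = 550
60+: 1860 × 0.923 + 910 × 0.393 = 1717 + 358 = 2075
Population now: 0–14=905, 15–29=1517, 30–44=1629, 45–59=550, 60+=2075
[period 2]
Births: 1517 × 0.526 = 798
15–29: 905 × 0.966 = 874
30–44: 1517 × 0.947 = 1437
45–59: 1629 × 0.949 = 1546
60+: 550 × 0.923 + 2075 × 0.393 = 508 + 815 = 1323
Population now: 0–14=798, 15–29=874, 30–44=1437, 45–59=1546, 60+=1323
[period 3]
Births: 874 × 0.526 = 460
15–29: 798 × 0.966 = 771
30–44: 874 × 0.947 = 828
45–59: 1437 × 0.949 = 1364
60+: 1546 × 0.923 + 1323 × 0.393 = 1427 + 520 = 1947
Population now: 0–14=460, 15–29=771, 30–44=828, 45–59=1364, 60+=1947
[period 4]
Births: 771 × 0.526 = 406
15–29: 460 × 0.966 = 444
30–44: 771 × 0.947 = 730
45–59: 828 × 0.949 = 786
60+: 1364 × 0.923 + 1947 × 0.393 = 1259 + 765 = 2024
Population now: 0–14=406, 15–29=444, 30–44=730, 45–59=786, 60+=2024
Dependents (band 0–14 + band 60+) = 406 + 2024 = 2430; working-age = 1960; ratio = 2430/1960 × 100 = 124.0

124.0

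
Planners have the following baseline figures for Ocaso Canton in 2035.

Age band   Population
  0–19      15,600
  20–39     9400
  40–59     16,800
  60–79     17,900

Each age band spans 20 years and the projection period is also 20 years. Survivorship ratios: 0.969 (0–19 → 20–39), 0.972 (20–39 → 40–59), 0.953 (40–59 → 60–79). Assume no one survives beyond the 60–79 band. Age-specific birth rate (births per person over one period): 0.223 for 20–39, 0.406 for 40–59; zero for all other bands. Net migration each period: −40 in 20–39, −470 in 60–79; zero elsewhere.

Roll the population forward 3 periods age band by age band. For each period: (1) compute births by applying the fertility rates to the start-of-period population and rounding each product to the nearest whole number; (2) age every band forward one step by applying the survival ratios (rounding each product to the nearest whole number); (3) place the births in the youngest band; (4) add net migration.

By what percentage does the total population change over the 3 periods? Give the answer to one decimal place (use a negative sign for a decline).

-38.8

Period 1.
Births: 9400 * 0.223 = 2096 ; 16800 * 0.406 = 6821 ⇒ total 8917
20–39: 15600 * 0.969 = 15116
40–59: 9400 * 0.972 = 9137
60–79: 16800 * 0.953 = 16010
Net migration: 20–39 − 40 → 15076; 60–79 − 470 → 15540
→ [8917, 15076, 9137, 15540]
Period 2.
Births: 15076 * 0.223 = 3362 ; 9137 * 0.406 = 3710 ⇒ total 7072
20–39: 8917 * 0.969 = 8641
40–59: 15076 * 0.972 = 14654
60–79: 9137 * 0.953 = 8708
Net migration: 20–39 − 40 → 8601; 60–79 − 470 → 8238
→ [7072, 8601, 14654, 8238]
Period 3.
Births: 8601 * 0.223 = 1918 ; 14654 * 0.406 = 5950 ⇒ total 7868
20–39: 7072 * 0.969 = 6853
40–59: 8601 * 0.972 = 8360
60–79: 14654 * 0.953 = 13965
Net migration: 20–39 − 40 → 6813; 60–79 − 470 → 13495
→ [7868, 6813, 8360, 13495]
Total: 59700 → 36536; change = -23164; percentage change = -38.8%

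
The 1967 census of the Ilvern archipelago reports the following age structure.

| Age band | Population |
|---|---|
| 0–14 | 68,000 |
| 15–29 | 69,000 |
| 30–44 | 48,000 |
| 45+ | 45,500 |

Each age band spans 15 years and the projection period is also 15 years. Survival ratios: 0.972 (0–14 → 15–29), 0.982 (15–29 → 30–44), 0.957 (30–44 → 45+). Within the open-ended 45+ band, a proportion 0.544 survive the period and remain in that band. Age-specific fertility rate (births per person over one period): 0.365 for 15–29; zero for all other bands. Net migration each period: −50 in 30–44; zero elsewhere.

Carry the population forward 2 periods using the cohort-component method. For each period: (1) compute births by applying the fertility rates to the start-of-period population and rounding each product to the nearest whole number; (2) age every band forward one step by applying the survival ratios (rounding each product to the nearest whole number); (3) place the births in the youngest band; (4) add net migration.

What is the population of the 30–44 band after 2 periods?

64856

Let group 1 be 0–14 through group 4 = 45+.
After projecting period 1:
Births: 69000 * 0.365 = 25185
Group 2: 68000 * 0.972 = 66096
Group 3: 69000 * 0.982 = 67758
Group 4: 48000 * 0.957 + 45500 * 0.544 = 45936 + 24752 = 70688
Net migration: Group 3 − 50 → 67708
Population now: 0–14=25185, 15–29=66096, 30–44=67708, 45+=70688
After projecting period 2:
Births: 66096 * 0.365 = 24125
Group 2: 25185 * 0.972 = 24480
Group 3: 66096 * 0.982 = 64906
Group 4: 67708 * 0.957 + 70688 * 0.544 = 64797 + 38454 = 103251
Net migration: Group 3 − 50 → 64856
Population now: 0–14=24125, 15–29=24480, 30–44=64856, 45+=103251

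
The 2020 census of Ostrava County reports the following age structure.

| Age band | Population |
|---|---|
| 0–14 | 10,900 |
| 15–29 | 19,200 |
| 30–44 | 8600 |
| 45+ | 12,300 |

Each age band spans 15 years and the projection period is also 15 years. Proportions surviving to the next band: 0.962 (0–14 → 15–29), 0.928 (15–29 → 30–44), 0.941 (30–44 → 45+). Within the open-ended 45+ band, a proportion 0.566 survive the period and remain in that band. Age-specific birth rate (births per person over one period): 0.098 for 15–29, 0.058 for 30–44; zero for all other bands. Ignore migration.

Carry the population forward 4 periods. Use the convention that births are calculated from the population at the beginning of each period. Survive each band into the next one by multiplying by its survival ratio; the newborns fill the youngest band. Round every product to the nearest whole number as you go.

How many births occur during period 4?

317

Numbering the bands 1..4 from youngest to oldest:
Period 1.
Births: 19200 * 0.098 = 1882 ; 8600 * 0.058 = 499 → 2381
Band 2: 10900 * 0.962 = 10486
Band 3: 19200 * 0.928 = 17818
Band 4: 8600 * 0.941 + 12300 * 0.566 = 8093 + 6962 = 15055
End of period: [2381, 10486, 17818, 15055]
Period 2.
Births: 10486 * 0.098 = 1028 ; 17818 * 0.058 = 1033 → 2061
Band 2: 2381 * 0.962 = 2291
Band 3: 10486 * 0.928 = 9731
Band 4: 17818 * 0.941 + 15055 * 0.566 = 16767 + 8521 = 25288
End of period: [2061, 2291, 9731, 25288]
Period 3.
Births: 2291 * 0.098 = 225 ; 9731 * 0.058 = 564 → 789
Band 2: 2061 * 0.962 = 1983
Band 3: 2291 * 0.928 = 2126
Band 4: 9731 * 0.941 + 25288 * 0.566 = 9157 + 14313 = 23470
End of period: [789, 1983, 2126, 23470]
Period 4.
Births: 1983 * 0.098 = 194 ; 2126 * 0.058 = 123 → 317
Band 2: 789 * 0.962 = 759
Band 3: 1983 * 0.928 = 1840
Band 4: 2126 * 0.941 + 23470 * 0.566 = 2001 + 13284 = 15285
End of period: [317, 759, 1840, 15285]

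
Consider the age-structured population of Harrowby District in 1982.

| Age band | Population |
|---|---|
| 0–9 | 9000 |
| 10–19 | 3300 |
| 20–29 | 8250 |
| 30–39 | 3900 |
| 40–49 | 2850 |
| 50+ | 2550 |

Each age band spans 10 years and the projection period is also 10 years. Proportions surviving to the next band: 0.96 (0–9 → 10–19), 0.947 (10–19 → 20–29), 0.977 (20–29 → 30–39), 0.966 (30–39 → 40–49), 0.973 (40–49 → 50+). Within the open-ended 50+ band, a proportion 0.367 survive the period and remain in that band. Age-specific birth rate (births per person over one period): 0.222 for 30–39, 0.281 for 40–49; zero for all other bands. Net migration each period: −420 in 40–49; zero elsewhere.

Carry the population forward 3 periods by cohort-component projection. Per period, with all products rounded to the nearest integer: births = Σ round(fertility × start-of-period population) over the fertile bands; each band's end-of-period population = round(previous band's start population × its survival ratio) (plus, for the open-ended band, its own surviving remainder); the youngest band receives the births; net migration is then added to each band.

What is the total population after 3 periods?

26269

— Period 1 —
Births: 3900 × 0.222 = 866  |  2850 × 0.281 = 801 ⇒ total 1667
10–19: 9000 × 0.96 = 8640
20–29: 3300 × 0.947 = 3125
30–39: 8250 × 0.977 = 8060
40–49: 3900 × 0.966 = 3767
50+: 2850 × 0.973 + 2550 × 0.367 = 2773 + 936 = 3709
Net migration: 40–49 − 420 → 3347
Giving 1667 / 8640 / 3125 / 8060 / 3347 / 3709.
— Period 2 —
Births: 8060 × 0.222 = 1789  |  3347 × 0.281 = 941 ⇒ total 2730
10–19: 1667 × 0.96 = 1600
20–29: 8640 × 0.947 = 8182
30–39: 3125 × 0.977 = 3053
40–49: 8060 × 0.966 = 7786
50+: 3347 × 0.973 + 3709 × 0.367 = 3257 + 1361 = 4618
Net migration: 40–49 − 420 → 7366
Giving 2730 / 1600 / 8182 / 3053 / 7366 / 4618.
— Period 3 —
Births: 3053 × 0.222 = 678  |  7366 × 0.281 = 2070 ⇒ total 2748
10–19: 2730 × 0.96 = 2621
20–29: 1600 × 0.947 = 1515
30–39: 8182 × 0.977 = 7994
40–49: 3053 × 0.966 = 2949
50+: 7366 × 0.973 + 4618 × 0.367 = 7167 + 1695 = 8862
Net migration: 40–49 − 420 → 2529
Giving 2748 / 2621 / 1515 / 7994 / 2529 / 8862.
Total after period 3: 2748 + 2621 + 1515 + 7994 + 2529 + 8862 = 26269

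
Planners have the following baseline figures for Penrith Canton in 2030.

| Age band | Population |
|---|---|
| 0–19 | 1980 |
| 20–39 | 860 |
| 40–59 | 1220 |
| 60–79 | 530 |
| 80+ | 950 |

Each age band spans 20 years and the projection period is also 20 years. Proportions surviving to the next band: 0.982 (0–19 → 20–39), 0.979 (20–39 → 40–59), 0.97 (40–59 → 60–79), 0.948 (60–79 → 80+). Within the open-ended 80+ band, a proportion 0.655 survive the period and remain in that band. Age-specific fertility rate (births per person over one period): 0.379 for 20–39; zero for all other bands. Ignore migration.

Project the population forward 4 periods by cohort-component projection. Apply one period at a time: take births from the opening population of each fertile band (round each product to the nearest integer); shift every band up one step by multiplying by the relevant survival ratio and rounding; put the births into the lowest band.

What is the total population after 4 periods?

Period 1:
Births: 860 × 0.379 = 326
20–39: 1980 × 0.982 = 1944
40–59: 860 × 0.979 = 842
60–79: 1220 × 0.97 = 1183
80+: 530 × 0.948 + 950 × 0.655 = 502 + 622 = 1124
End of period: [326, 1944, 842, 1183, 1124]
Period 2:
Births: 1944 × 0.379 = 737
20–39: 326 × 0.982 = 320
40–59: 1944 × 0.979 = 1903
60–79: 842 × 0.97 = 817
80+: 1183 × 0.948 + 1124 × 0.655 = 1121 + 736 = 1857
End of period: [737, 320, 1903, 817, 1857]
Period 3:
Births: 320 × 0.379 = 121
20–39: 737 × 0.982 = 724
40–59: 320 × 0.979 = 313
60–79: 1903 × 0.97 = 1846
80+: 817 × 0.948 + 1857 × 0.655 = 775 + 1216 = 1991
End of period: [121, 724, 313, 1846, 1991]
Period 4:
Births: 724 × 0.379 = 274
20–39: 121 × 0.982 = 119
40–59: 724 × 0.979 = 709
60–79: 313 × 0.97 = 304
80+: 1846 × 0.948 + 1991 × 0.655 = 1750 + 1304 = 3054
End of period: [274, 119, 709, 304, 3054]
Total after period 4: 274 + 119 + 709 + 304 + 3054 = 4460

4460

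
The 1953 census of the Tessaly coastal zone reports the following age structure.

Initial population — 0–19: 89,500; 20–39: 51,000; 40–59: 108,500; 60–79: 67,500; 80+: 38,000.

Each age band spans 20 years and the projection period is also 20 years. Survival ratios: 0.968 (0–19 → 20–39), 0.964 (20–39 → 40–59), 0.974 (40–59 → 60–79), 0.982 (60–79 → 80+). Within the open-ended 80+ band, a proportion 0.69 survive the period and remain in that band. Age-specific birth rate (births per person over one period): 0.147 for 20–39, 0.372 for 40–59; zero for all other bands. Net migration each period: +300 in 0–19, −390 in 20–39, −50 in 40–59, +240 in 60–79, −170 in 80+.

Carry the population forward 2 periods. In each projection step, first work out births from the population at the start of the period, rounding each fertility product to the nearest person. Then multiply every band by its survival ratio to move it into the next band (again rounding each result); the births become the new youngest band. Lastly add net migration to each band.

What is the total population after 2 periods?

376197

Call the groups 1 to 5, youngest first.
Period 1:
Births: 51000 × 0.147 = 7497  |  108500 × 0.372 = 40362 ⇒ total 47859
Group 2: 89500 × 0.968 = 86636
Group 3: 51000 × 0.964 = 49164
Group 4: 108500 × 0.974 = 105679
Group 5: 67500 × 0.982 + 38000 × 0.69 = 66285 + 26220 = 92505
Net migration: Group 1 + 300 → 48159; Group 2 − 390 → 86246; Group 3 − 50 → 49114; Group 4 + 240 → 105919; Group 5 − 170 → 92335
→ [48159, 86246, 49114, 105919, 92335]
Period 2:
Births: 86246 × 0.147 = 12678  |  49114 × 0.372 = 18270 ⇒ total 30948
Group 2: 48159 × 0.968 = 46618
Group 3: 86246 × 0.964 = 83141
Group 4: 49114 × 0.974 = 47837
Group 5: 105919 × 0.982 + 92335 × 0.69 = 104012 + 63711 = 167723
Net migration: Group 1 + 300 → 31248; Group 2 − 390 → 46228; Group 3 − 50 → 83091; Group 4 + 240 → 48077; Group 5 − 170 → 167553
→ [31248, 46228, 83091, 48077, 167553]
Total after period 2: 31248 + 46228 + 83091 + 48077 + 167553 = 376197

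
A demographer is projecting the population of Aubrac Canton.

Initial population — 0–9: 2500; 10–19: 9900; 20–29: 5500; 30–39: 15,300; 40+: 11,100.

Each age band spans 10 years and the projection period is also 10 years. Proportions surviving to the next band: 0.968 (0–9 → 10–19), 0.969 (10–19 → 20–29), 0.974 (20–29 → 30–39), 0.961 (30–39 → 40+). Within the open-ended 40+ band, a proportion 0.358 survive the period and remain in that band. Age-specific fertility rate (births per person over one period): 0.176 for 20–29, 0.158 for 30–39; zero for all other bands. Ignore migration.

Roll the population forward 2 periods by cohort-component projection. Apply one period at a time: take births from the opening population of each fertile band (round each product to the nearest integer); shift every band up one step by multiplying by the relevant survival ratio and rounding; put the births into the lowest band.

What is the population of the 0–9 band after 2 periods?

(Bands numbered youngest = 1 to oldest = 5.)
Period 1.
Births: 5500 * 0.176 = 968, 15300 * 0.158 = 2417 → total 3385
Band 2: 2500 * 0.968 = 2420
Band 3: 9900 * 0.969 = 9593
Band 4: 5500 * 0.974 = 5357
Band 5: 15300 * 0.961 + 11100 * 0.358 = 14703 + 3974 = 18677
Population now: 0–9=3385, 10–19=2420, 20–29=9593, 30–39=5357, 40+=18677
Period 2.
Births: 9593 * 0.176 = 1688, 5357 * 0.158 = 846 → total 2534
Band 2: 3385 * 0.968 = 3277
Band 3: 2420 * 0.969 = 2345
Band 4: 9593 * 0.974 = 9344
Band 5: 5357 * 0.961 + 18677 * 0.358 = 5148 + 6686 = 11834
Population now: 0–9=2534, 10–19=3277, 20–29=2345, 30–39=9344, 40+=11834

2534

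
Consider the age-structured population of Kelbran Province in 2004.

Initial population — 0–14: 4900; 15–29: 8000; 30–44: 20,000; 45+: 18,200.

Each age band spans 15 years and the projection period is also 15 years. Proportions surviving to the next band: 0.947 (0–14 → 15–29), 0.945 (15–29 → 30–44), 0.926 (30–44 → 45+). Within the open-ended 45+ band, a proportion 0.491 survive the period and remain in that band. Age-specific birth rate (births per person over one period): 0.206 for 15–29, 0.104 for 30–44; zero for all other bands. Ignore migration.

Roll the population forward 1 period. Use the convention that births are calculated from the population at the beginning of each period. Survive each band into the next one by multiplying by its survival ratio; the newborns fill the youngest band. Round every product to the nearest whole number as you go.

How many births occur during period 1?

3728

[period 1]
Births: 8000 * 0.206 = 1648 ; 20000 * 0.104 = 2080 — total 3728
15–29: 4900 * 0.947 = 4640
30–44: 8000 * 0.945 = 7560
45+: 20000 * 0.926 + 18200 * 0.491 = 18520 + 8936 = 27456
End of period: [3728, 4640, 7560, 27456]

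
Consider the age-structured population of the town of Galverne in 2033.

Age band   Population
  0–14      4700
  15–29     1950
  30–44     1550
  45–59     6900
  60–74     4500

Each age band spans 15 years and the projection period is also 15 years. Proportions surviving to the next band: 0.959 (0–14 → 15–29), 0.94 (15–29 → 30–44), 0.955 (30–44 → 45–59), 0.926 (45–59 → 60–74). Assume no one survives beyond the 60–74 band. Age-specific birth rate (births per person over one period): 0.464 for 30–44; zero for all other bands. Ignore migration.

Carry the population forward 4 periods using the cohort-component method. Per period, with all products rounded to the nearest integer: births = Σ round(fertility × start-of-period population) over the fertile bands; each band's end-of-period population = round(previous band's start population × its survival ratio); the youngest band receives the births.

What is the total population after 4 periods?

— Period 1 —
Births: 1550 × 0.464 = 719
15–29: 4700 × 0.959 = 4507
30–44: 1950 × 0.94 = 1833
45–59: 1550 × 0.955 = 1480
60–74: 6900 × 0.926 = 6389
Giving 719 / 4507 / 1833 / 1480 / 6389.
— Period 2 —
Births: 1833 × 0.464 = 851
15–29: 719 × 0.959 = 690
30–44: 4507 × 0.94 = 4237
45–59: 1833 × 0.955 = 1751
60–74: 1480 × 0.926 = 1370
Giving 851 / 690 / 4237 / 1751 / 1370.
— Period 3 —
Births: 4237 × 0.464 = 1966
15–29: 851 × 0.959 = 816
30–44: 690 × 0.94 = 649
45–59: 4237 × 0.955 = 4046
60–74: 1751 × 0.926 = 1621
Giving 1966 / 816 / 649 / 4046 / 1621.
— Period 4 —
Births: 649 × 0.464 = 301
15–29: 1966 × 0.959 = 1885
30–44: 816 × 0.94 = 767
45–59: 649 × 0.955 = 620
60–74: 4046 × 0.926 = 3747
Giving 301 / 1885 / 767 / 620 / 3747.
Total after period 4: 301 + 1885 + 767 + 620 + 3747 = 7320

7320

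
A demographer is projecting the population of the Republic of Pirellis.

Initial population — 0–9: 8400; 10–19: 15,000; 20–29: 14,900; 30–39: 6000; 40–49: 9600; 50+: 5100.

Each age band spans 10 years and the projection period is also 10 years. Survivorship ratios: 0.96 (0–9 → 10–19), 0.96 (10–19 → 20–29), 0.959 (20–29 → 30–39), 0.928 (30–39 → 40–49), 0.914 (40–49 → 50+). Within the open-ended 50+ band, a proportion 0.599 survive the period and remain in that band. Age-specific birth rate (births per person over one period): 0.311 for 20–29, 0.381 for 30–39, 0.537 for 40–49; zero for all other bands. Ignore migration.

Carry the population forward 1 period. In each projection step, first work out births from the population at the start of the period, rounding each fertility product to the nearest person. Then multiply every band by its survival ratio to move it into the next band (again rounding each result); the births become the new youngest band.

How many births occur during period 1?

[period 1]
Births: 14900 × 0.311 = 4634  |  6000 × 0.381 = 2286  |  9600 × 0.537 = 5155 ⇒ total 12075
10–19: 8400 × 0.96 = 8064
20–29: 15000 × 0.96 = 14400
30–39: 14900 × 0.959 = 14289
40–49: 6000 × 0.928 = 5568
50+: 9600 × 0.914 + 5100 × 0.599 = 8774 + 3055 = 11829
Giving 12075 / 8064 / 14400 / 14289 / 5568 / 11829.

12075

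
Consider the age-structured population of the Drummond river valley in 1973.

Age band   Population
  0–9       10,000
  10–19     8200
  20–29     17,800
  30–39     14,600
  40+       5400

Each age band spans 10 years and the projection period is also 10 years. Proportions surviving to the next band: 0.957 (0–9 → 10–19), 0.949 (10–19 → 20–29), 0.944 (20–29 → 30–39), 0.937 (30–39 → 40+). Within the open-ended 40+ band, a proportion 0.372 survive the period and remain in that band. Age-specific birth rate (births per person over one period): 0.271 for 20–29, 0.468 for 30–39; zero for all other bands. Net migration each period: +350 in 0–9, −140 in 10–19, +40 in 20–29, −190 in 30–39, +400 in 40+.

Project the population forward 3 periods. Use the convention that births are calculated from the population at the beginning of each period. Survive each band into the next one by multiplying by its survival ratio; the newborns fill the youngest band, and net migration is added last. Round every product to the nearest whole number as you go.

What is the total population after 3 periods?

50232

Call the groups 1 to 5, youngest first.
Period 1:
Births: 17800 × 0.271 = 4824, 14600 × 0.468 = 6833 → total 11657
Group 2: 10000 × 0.957 = 9570
Group 3: 8200 × 0.949 = 7782
Group 4: 17800 × 0.944 = 16803
Group 5: 14600 × 0.937 + 5400 × 0.372 = 13680 + 2009 = 15689
Net migration: Group 1 + 350 → 12007; Group 2 − 140 → 9430; Group 3 + 40 → 7822; Group 4 − 190 → 16613; Group 5 + 400 → 16089
Giving 12007 / 9430 / 7822 / 16613 / 16089.
Period 2:
Births: 7822 × 0.271 = 2120, 16613 × 0.468 = 7775 → total 9895
Group 2: 12007 × 0.957 = 11491
Group 3: 9430 × 0.949 = 8949
Group 4: 7822 × 0.944 = 7384
Group 5: 16613 × 0.937 + 16089 × 0.372 = 15566 + 5985 = 21551
Net migration: Group 1 + 350 → 10245; Group 2 − 140 → 11351; Group 3 + 40 → 8989; Group 4 − 190 → 7194; Group 5 + 400 → 21951
Giving 10245 / 11351 / 8989 / 7194 / 21951.
Period 3:
Births: 8989 × 0.271 = 2436, 7194 × 0.468 = 3367 → total 5803
Group 2: 10245 × 0.957 = 9804
Group 3: 11351 × 0.949 = 10772
Group 4: 8989 × 0.944 = 8486
Group 5: 7194 × 0.937 + 21951 × 0.372 = 6741 + 8166 = 14907
Net migration: Group 1 + 350 → 6153; Group 2 − 140 → 9664; Group 3 + 40 → 10812; Group 4 − 190 → 8296; Group 5 + 400 → 15307
Giving 6153 / 9664 / 10812 / 8296 / 15307.
Total after period 3: 6153 + 9664 + 10812 + 8296 + 15307 = 50232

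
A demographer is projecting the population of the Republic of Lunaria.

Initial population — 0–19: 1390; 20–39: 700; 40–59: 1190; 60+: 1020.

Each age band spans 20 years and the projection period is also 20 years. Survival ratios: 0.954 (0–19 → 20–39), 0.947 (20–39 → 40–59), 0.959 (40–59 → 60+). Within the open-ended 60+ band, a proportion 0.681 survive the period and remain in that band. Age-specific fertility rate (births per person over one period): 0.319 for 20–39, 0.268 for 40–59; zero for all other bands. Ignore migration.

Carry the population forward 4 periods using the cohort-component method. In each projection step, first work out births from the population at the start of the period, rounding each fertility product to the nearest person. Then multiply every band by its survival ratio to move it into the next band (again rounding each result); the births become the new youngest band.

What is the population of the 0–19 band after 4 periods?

Numbering the groups 1..4 from youngest to oldest:
Period 1.
Births: 700 * 0.319 = 223, 1190 * 0.268 = 319 ⇒ total 542
Group 2: 1390 * 0.954 = 1326
Group 3: 700 * 0.947 = 663
Group 4: 1190 * 0.959 + 1020 * 0.681 = 1141 + 695 = 1836
Giving 542 / 1326 / 663 / 1836.
Period 2.
Births: 1326 * 0.319 = 423, 663 * 0.268 = 178 ⇒ total 601
Group 2: 542 * 0.954 = 517
Group 3: 1326 * 0.947 = 1256
Group 4: 663 * 0.959 + 1836 * 0.681 = 636 + 1250 = 1886
Giving 601 / 517 / 1256 / 1886.
Period 3.
Births: 517 * 0.319 = 165, 1256 * 0.268 = 337 ⇒ total 502
Group 2: 601 * 0.954 = 573
Group 3: 517 * 0.947 = 490
Group 4: 1256 * 0.959 + 1886 * 0.681 = 1205 + 1284 = 2489
Giving 502 / 573 / 490 / 2489.
Period 4.
Births: 573 * 0.319 = 183, 490 * 0.268 = 131 ⇒ total 314
Group 2: 502 * 0.954 = 479
Group 3: 573 * 0.947 = 543
Group 4: 490 * 0.959 + 2489 * 0.681 = 470 + 1695 = 2165
Giving 314 / 479 / 543 / 2165.

314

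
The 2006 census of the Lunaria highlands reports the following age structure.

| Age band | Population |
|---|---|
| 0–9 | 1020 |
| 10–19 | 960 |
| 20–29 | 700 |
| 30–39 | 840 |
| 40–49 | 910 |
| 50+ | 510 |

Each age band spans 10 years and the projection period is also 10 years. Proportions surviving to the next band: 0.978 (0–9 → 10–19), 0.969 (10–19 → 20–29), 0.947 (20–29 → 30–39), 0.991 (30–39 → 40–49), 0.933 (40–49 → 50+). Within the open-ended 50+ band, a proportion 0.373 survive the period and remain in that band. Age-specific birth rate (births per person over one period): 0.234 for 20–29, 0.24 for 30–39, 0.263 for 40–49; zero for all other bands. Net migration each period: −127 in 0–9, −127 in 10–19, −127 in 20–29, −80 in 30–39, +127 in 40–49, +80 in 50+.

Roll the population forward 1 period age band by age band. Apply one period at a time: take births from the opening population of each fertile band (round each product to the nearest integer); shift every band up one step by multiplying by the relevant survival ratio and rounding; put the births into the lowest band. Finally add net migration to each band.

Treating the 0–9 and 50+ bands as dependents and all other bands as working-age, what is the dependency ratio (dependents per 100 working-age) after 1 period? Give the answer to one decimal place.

After projecting period 1:
Births: 700 × 0.234 = 164 ; 840 × 0.24 = 202 ; 910 × 0.263 = 239 → 605
10–19: 1020 × 0.978 = 998
20–29: 960 × 0.969 = 930
30–39: 700 × 0.947 = 663
40–49: 840 × 0.991 = 832
50+: 910 × 0.933 + 510 × 0.373 = 849 + 190 = 1039
Net migration: 0–9 − 127 → 478; 10–19 − 127 → 871; 20–29 − 127 → 803; 30–39 − 80 → 583; 40–49 + 127 → 959; 50+ + 80 → 1119
End of period: [478, 871, 803, 583, 959, 1119]
Dependents (band 0–9 + band 50+) = 478 + 1119 = 1597; working-age = 3216; ratio = 1597/3216 × 100 = 49.7

49.7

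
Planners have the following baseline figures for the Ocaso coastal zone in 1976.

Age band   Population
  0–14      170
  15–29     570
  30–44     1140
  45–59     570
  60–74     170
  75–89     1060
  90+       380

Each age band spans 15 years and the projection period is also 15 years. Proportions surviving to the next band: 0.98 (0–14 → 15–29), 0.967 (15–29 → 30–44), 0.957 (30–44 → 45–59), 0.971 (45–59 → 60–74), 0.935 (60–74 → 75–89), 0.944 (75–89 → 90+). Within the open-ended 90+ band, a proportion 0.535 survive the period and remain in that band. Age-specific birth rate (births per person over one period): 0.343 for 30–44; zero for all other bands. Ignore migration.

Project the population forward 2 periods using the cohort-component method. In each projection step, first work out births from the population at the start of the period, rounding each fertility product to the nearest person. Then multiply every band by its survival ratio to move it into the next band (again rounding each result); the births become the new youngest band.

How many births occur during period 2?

189

(Bands numbered youngest = 1 to oldest = 7.)
After projecting period 1:
Births: 1140 × 0.343 = 391
Band 2: 170 × 0.98 = 167
Band 3: 570 × 0.967 = 551
Band 4: 1140 × 0.957 = 1091
Band 5: 570 × 0.971 = 553
Band 6: 170 × 0.935 = 159
Band 7: 1060 × 0.944 + 380 × 0.535 = 1001 + 203 = 1204
Giving 391 / 167 / 551 / 1091 / 553 / 159 / 1204.
After projecting period 2:
Births: 551 × 0.343 = 189
Band 2: 391 × 0.98 = 383
Band 3: 167 × 0.967 = 161
Band 4: 551 × 0.957 = 527
Band 5: 1091 × 0.971 = 1059
Band 6: 553 × 0.935 = 517
Band 7: 159 × 0.944 + 1204 × 0.535 = 150 + 644 = 794
Giving 189 / 383 / 161 / 527 / 1059 / 517 / 794.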